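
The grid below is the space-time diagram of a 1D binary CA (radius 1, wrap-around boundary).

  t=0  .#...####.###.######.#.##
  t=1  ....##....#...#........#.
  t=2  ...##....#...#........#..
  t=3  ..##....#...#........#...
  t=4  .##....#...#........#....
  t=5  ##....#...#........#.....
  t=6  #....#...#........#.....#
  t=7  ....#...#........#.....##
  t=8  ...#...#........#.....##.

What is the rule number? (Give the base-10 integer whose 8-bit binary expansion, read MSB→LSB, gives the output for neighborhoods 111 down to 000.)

10

  nb ###: next=.  (t=0,i=6, bit7=0)
  nb ##.: next=.  (t=0,i=8, bit6=0)
  nb #.#: next=.  (t=0,i=0, bit5=0)
  nb #..: next=.  (t=0,i=2, bit4=0)
  nb .##: next=#  (t=0,i=5, bit3=1)
  nb .#.: next=.  (t=0,i=1, bit2=0)
  nb ..#: next=#  (t=0,i=4, bit1=1)
  nb ...: next=.  (t=0,i=3, bit0=0)
  bits 00001010 = 10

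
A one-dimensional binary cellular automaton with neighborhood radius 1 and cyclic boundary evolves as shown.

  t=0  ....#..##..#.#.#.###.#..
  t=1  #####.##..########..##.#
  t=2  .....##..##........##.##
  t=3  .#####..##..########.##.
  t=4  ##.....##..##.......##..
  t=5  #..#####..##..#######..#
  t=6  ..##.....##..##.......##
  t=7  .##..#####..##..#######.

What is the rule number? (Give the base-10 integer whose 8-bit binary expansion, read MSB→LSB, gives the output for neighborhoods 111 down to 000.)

  ### -> .   bit 7 = 0  t=0,i=18
  ##. -> .   bit 6 = 0  t=0,i=8
  #.# -> #   bit 5 = 1  t=0,i=12
  #.. -> .   bit 4 = 0  t=0,i=5
  .## -> #   bit 3 = 1  t=0,i=7
  .#. -> #   bit 2 = 1  t=0,i=4
  ..# -> #   bit 1 = 1  t=0,i=3
  ... -> #   bit 0 = 1  t=0,i=0
  bits 00101111 = 47

47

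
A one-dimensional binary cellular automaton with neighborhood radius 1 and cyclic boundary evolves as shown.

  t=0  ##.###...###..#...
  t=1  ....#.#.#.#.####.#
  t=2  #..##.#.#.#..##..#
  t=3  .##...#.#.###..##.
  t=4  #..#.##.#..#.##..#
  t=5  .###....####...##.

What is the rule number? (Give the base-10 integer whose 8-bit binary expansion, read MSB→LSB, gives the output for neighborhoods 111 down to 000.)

150

  ### -> #   bit 7 = 1  t=0,i=4
  ##. -> .   bit 6 = 0  t=0,i=1
  #.# -> .   bit 5 = 0  t=0,i=2
  #.. -> #   bit 4 = 1  t=0,i=6
  .## -> .   bit 3 = 0  t=0,i=0
  .#. -> #   bit 2 = 1  t=0,i=14
  ..# -> #   bit 1 = 1  t=0,i=8
  ... -> .   bit 0 = 0  t=0,i=7
  bits 10010110 = 150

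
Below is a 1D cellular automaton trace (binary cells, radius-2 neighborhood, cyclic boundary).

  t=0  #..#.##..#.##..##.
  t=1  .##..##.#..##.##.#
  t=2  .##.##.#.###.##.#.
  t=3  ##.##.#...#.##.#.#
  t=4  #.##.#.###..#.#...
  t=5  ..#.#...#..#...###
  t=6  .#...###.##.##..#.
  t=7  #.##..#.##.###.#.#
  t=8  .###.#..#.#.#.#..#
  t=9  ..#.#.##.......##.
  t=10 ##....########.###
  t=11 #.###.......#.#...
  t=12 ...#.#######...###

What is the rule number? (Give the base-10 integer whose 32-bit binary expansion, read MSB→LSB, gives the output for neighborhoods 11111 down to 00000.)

1297044295

  [31] ##### => .  t=10,i=8
  [30] ####. => #  t=10,i=0
  [29] ###.# => .  t=2,i=11
  [28] ###.. => .  t=4,i=9
  [27] ##.## => #  t=1,i=13
  [26] ##.#. => #  t=0,i=17
  [25] ##..# => .  t=0,i=7
  [24] ##... => #  t=9,i=8
  [23] #.### => .  t=2,i=9
  [22] #.##. => #  t=0,i=5
  [21] #.#.# => .  t=1,i=17
  [20] #.#.. => .  t=0,i=0
  [19] #..## => #  t=0,i=14
  [18] #..#. => #  t=0,i=2
  [17] #...# => #  t=3,i=8
  [16] #.... => #  t=9,i=9
  [15] .#### => .  t=10,i=7
  [14] .###. => #  t=2,i=10
  [13] .##.# => .  t=0,i=16
  [12] .##.. => #  t=0,i=6
  [11] .#.## => .  t=0,i=4
  [10] .#.#. => .  t=4,i=13
  [9] .#..# => #  t=0,i=1
  [8] .#... => #  t=3,i=7
  [7] ..### => .  t=5,i=15
  [6] ..##. => #  t=0,i=15
  [5] ..#.# => .  t=0,i=3
  [4] ..#.. => .  t=5,i=8
  [3] ...## => .  t=5,i=14
  [2] ...#. => #  t=3,i=9
  [1] ....# => #  t=9,i=13
  [0] ..... => #  t=9,i=10
  bits 01001101010011110101001101000111 = 1297044295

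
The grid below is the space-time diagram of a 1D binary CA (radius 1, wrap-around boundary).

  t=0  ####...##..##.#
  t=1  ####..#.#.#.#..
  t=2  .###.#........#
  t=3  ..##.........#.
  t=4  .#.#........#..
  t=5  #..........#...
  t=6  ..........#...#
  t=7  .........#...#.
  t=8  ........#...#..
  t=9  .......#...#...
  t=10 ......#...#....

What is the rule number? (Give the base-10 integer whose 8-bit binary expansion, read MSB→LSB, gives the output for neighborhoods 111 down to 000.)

194

  [7] ### => #  t=0,i=0
  [6] ##. => #  t=0,i=3
  [5] #.# => .  t=0,i=13
  [4] #.. => .  t=0,i=4
  [3] .## => .  t=0,i=7
  [2] .#. => .  t=1,i=6
  [1] ..# => #  t=0,i=6
  [0] ... => .  t=0,i=5
  bits 11000010 = 194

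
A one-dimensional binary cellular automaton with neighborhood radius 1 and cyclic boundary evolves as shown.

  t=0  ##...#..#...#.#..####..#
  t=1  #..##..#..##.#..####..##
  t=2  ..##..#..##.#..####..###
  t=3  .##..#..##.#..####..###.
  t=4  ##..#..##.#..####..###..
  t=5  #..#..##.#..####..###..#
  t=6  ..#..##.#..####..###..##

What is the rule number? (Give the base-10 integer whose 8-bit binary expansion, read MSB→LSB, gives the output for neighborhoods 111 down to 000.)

171

  [7] ### => #  t=0,i=0
  [6] ##. => .  t=0,i=1
  [5] #.# => #  t=0,i=13
  [4] #.. => .  t=0,i=2
  [3] .## => #  t=0,i=17
  [2] .#. => .  t=0,i=5
  [1] ..# => #  t=0,i=4
  [0] ... => #  t=0,i=3
  bits 10101011 = 171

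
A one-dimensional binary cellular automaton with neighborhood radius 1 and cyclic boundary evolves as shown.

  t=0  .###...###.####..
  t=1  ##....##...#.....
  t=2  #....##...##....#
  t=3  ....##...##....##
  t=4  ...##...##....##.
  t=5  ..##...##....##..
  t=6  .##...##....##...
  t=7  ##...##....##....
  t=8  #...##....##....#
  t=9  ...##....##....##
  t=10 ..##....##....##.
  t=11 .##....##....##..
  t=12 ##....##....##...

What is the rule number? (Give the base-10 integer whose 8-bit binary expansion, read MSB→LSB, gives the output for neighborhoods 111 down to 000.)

  nb ###: next=.  (t=0,i=2, bit7=0)
  nb ##.: next=.  (t=0,i=3, bit6=0)
  nb #.#: next=.  (t=0,i=10, bit5=0)
  nb #..: next=.  (t=0,i=4, bit4=0)
  nb .##: next=#  (t=0,i=1, bit3=1)
  nb .#.: next=#  (t=1,i=11, bit2=1)
  nb ..#: next=#  (t=0,i=0, bit1=1)
  nb ...: next=.  (t=0,i=5, bit0=0)
  bits 00001110 = 14

14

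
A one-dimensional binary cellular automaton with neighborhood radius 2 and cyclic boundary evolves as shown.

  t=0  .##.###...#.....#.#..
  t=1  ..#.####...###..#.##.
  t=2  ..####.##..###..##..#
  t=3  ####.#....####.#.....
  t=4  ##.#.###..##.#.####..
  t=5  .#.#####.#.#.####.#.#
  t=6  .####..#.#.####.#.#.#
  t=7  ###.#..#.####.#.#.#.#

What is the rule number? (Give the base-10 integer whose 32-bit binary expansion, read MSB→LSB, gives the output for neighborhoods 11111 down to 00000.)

834268065

  [31] ##### => .  t=5,i=5
  [30] ####. => .  t=1,i=6
  [29] ###.# => #  t=2,i=5
  [28] ###.. => #  t=0,i=6
  [27] ##.## => .  t=0,i=3
  [26] ##.#. => .  t=3,i=4
  [25] ##..# => .  t=1,i=14
  [24] ##... => #  t=0,i=7
  [23] #.### => #  t=0,i=4
  [22] #.##. => .  t=1,i=18
  [21] #.#.# => #  t=4,i=3
  [20] #.#.. => #  t=0,i=18
  [19] #..## => #  t=2,i=1
  [18] #..#. => .  t=1,i=15
  [17] #...# => .  t=0,i=8
  [16] #.... => #  t=0,i=12
  [15] .#### => #  t=1,i=5
  [14] .###. => #  t=0,i=5
  [13] .##.# => #  t=0,i=2
  [12] .##.. => .  t=1,i=19
  [11] .#.## => #  t=1,i=3
  [10] .#.#. => .  t=0,i=17
  [9] .#..# => #  t=2,i=0
  [8] .#... => #  t=0,i=11
  [7] ..### => #  t=1,i=11
  [6] ..##. => .  t=0,i=1
  [5] ..#.# => #  t=0,i=16
  [4] ..#.. => .  t=0,i=10
  [3] ...## => .  t=0,i=0
  [2] ...#. => .  t=0,i=9
  [1] ....# => .  t=0,i=14
  [0] ..... => #  t=0,i=13
  bits 00110001101110011110101110100001 = 834268065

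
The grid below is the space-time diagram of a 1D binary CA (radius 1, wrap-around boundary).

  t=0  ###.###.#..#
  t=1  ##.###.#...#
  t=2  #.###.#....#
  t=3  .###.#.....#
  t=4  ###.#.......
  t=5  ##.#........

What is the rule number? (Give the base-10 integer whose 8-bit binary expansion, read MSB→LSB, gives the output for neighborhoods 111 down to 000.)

168

  ### -> #   bit 7 = 1  t=0,i=0
  ##. -> .   bit 6 = 0  t=0,i=2
  #.# -> #   bit 5 = 1  t=0,i=3
  #.. -> .   bit 4 = 0  t=0,i=9
  .## -> #   bit 3 = 1  t=0,i=4
  .#. -> .   bit 2 = 0  t=0,i=8
  ..# -> .   bit 1 = 0  t=0,i=10
  ... -> .   bit 0 = 0  t=1,i=9
  bits 10101000 = 168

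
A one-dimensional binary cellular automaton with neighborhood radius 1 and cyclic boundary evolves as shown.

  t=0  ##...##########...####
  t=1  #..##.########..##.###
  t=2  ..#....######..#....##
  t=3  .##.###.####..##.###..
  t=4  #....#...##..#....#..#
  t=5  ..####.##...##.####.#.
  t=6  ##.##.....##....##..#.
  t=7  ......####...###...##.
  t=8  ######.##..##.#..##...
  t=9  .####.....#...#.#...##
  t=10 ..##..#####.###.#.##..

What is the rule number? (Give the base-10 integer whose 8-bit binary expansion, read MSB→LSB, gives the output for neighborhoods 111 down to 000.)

  ### -> #   bit 7 = 1  t=0,i=0
  ##. -> .   bit 6 = 0  t=0,i=1
  #.# -> .   bit 5 = 0  t=1,i=5
  #.. -> .   bit 4 = 0  t=0,i=2
  .## -> .   bit 3 = 0  t=0,i=5
  .#. -> #   bit 2 = 1  t=2,i=2
  ..# -> #   bit 1 = 1  t=0,i=4
  ... -> #   bit 0 = 1  t=0,i=3
  bits 10000111 = 135

135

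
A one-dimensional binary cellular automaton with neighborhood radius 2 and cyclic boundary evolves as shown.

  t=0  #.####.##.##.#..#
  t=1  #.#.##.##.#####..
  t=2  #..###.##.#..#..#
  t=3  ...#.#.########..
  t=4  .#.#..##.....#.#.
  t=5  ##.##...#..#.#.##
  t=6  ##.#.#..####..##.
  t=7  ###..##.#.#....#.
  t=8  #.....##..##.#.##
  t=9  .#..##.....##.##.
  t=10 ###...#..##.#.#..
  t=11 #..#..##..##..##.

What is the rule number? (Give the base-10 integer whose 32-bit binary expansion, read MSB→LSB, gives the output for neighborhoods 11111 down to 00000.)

  [31] ##### => .  t=1,i=12
  [30] ####. => #  t=0,i=4
  [29] ###.# => #  t=0,i=5
  [28] ###.. => .  t=1,i=14
  [27] ##.## => .  t=0,i=1
  [26] ##.#. => #  t=0,i=12
  [25] ##..# => .  t=1,i=15
  [24] ##... => #  t=3,i=15
  [23] #.### => #  t=0,i=2
  [22] #.##. => #  t=0,i=7
  [21] #.#.# => .  t=1,i=2
  [20] #.#.. => #  t=0,i=13
  [19] #..## => .  t=0,i=15
  [18] #..#. => #  t=1,i=16
  [17] #...# => .  t=5,i=6
  [16] #.... => .  t=3,i=16
  [15] .#### => .  t=0,i=3
  [14] .###. => .  t=2,i=4
  [13] .##.# => #  t=0,i=0
  [12] .##.. => .  t=2,i=0
  [11] .#.## => #  t=1,i=3
  [10] .#.#. => .  t=1,i=1
  [9] .#..# => #  t=0,i=14
  [8] .#... => #  t=7,i=11
  [7] ..### => #  t=2,i=3
  [6] ..##. => .  t=0,i=16
  [5] ..#.# => #  t=1,i=0
  [4] ..#.. => #  t=2,i=13
  [3] ...## => #  t=8,i=5
  [2] ...#. => .  t=3,i=2
  [1] ....# => #  t=3,i=1
  [0] ..... => .  t=3,i=0
  bits 01100101110101000010101110111010 = 1708403642

1708403642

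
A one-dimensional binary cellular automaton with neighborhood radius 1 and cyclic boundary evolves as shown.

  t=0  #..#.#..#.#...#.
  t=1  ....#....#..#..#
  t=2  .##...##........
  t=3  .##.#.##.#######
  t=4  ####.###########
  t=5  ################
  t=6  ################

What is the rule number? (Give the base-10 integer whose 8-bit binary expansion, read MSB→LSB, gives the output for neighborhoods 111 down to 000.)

233

  ### -> #   bit 7 = 1  t=3,i=10
  ##. -> #   bit 6 = 1  t=2,i=2
  #.# -> #   bit 5 = 1  t=0,i=4
  #.. -> .   bit 4 = 0  t=0,i=1
  .## -> #   bit 3 = 1  t=2,i=1
  .#. -> .   bit 2 = 0  t=0,i=0
  ..# -> .   bit 1 = 0  t=0,i=2
  ... -> #   bit 0 = 1  t=0,i=12
  bits 11101001 = 233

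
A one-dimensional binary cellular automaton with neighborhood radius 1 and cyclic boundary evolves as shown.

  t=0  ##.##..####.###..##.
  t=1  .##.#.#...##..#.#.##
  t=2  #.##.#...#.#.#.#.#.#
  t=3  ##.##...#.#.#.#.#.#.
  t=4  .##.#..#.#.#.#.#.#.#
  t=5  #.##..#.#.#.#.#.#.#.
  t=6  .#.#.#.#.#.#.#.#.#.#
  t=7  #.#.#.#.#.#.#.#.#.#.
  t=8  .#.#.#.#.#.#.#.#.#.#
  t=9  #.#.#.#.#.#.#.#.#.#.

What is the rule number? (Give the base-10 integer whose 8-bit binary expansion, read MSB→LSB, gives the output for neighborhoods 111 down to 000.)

  ###|.  b7=0 t=0,i=8
  ##.|#  b6=1 t=0,i=1
  #.#|#  b5=1 t=0,i=2
  #..|.  b4=0 t=0,i=5
  .##|.  b3=0 t=0,i=0
  .#.|.  b2=0 t=1,i=4
  ..#|#  b1=1 t=0,i=6
  ...|.  b0=0 t=1,i=8
  bits 01100010 = 98

98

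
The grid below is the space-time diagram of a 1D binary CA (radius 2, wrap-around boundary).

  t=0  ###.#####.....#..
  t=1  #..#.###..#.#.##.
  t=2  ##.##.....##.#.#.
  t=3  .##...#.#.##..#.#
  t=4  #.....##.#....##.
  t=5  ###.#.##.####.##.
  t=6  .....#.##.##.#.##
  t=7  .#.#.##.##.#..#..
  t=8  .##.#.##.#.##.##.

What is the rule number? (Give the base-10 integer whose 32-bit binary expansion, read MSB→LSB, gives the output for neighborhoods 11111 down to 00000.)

  #####|#  b31=1 t=0,i=6
  ####.|#  b30=1 t=0,i=7
  ###.#|.  b29=0 t=0,i=2
  ###..|.  b28=0 t=0,i=8
  ##.##|#  b27=1 t=0,i=3
  ##.#.|.  b26=0 t=1,i=16
  ##..#|.  b25=0 t=1,i=8
  ##...|.  b24=0 t=0,i=9
  #.###|.  b23=0 t=0,i=4
  #.##.|.  b22=0 t=1,i=14
  #.#.#|.  b21=0 t=1,i=12
  #.#..|#  b20=1 t=1,i=0
  #..##|.  b19=0 t=0,i=16
  #..#.|.  b18=0 t=1,i=2
  #...#|.  b17=0 t=3,i=4
  #....|#  b16=1 t=0,i=10
  .####|#  b15=1 t=0,i=5
  .###.|.  b14=0 t=0,i=1
  .##.#|#  b13=1 t=1,i=15
  .##..|.  b12=0 t=2,i=4
  .#.##|#  b11=1 t=1,i=4
  .#.#.|#  b10=1 t=1,i=11
  .#..#|#  b9=1 t=0,i=15
  .#...|#  b8=1 t=4,i=1
  ..###|#  b7=1 t=0,i=0
  ..##.|#  b6=1 t=2,i=10
  ..#.#|#  b5=1 t=1,i=3
  ..#..|#  b4=1 t=0,i=14
  ...##|.  b3=0 t=2,i=9
  ...#.|.  b2=0 t=0,i=13
  ....#|#  b1=1 t=0,i=12
  .....|.  b0=0 t=0,i=11
  bits 11001000000100011010111111110010 = 3356602354

3356602354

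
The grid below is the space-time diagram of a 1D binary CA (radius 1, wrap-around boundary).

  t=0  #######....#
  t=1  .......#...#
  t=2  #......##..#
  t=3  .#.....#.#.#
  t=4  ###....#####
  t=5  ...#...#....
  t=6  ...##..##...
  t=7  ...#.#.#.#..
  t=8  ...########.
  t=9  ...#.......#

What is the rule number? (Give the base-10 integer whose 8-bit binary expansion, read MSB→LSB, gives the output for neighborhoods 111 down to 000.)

  ### -> .   bit 7 = 0  t=0,i=0
  ##. -> .   bit 6 = 0  t=0,i=6
  #.# -> #   bit 5 = 1  t=3,i=0
  #.. -> #   bit 4 = 1  t=0,i=7
  .## -> #   bit 3 = 1  t=0,i=11
  .#. -> #   bit 2 = 1  t=1,i=7
  ..# -> .   bit 1 = 0  t=0,i=10
  ... -> .   bit 0 = 0  t=0,i=8
  bits 00111100 = 60

60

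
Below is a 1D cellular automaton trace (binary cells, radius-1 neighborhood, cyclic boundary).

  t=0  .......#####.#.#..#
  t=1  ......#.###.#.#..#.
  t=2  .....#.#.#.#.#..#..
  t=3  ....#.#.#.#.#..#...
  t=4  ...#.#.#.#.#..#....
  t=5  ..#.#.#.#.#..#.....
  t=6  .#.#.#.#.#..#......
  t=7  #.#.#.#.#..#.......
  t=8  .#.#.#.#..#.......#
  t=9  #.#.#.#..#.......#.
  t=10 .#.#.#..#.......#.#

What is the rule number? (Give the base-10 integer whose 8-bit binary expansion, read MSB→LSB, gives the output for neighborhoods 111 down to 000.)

  nb ###: next=#  (t=0,i=8, bit7=1)
  nb ##.: next=.  (t=0,i=11, bit6=0)
  nb #.#: next=#  (t=0,i=12, bit5=1)
  nb #..: next=.  (t=0,i=0, bit4=0)
  nb .##: next=.  (t=0,i=7, bit3=0)
  nb .#.: next=.  (t=0,i=13, bit2=0)
  nb ..#: next=#  (t=0,i=6, bit1=1)
  nb ...: next=.  (t=0,i=1, bit0=0)
  bits 10100010 = 162

162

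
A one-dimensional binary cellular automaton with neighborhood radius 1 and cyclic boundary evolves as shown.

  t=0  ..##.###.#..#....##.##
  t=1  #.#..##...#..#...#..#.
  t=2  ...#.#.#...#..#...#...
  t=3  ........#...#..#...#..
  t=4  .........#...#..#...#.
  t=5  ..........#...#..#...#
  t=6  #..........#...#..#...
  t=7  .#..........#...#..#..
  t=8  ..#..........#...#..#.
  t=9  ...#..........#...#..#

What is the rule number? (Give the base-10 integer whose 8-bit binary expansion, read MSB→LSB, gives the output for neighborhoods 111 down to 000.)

  ### -> #   bit 7 = 1  t=0,i=6
  ##. -> .   bit 6 = 0  t=0,i=3
  #.# -> .   bit 5 = 0  t=0,i=4
  #.. -> #   bit 4 = 1  t=0,i=0
  .## -> #   bit 3 = 1  t=0,i=2
  .#. -> .   bit 2 = 0  t=0,i=9
  ..# -> .   bit 1 = 0  t=0,i=1
  ... -> .   bit 0 = 0  t=0,i=14
  bits 10011000 = 152

152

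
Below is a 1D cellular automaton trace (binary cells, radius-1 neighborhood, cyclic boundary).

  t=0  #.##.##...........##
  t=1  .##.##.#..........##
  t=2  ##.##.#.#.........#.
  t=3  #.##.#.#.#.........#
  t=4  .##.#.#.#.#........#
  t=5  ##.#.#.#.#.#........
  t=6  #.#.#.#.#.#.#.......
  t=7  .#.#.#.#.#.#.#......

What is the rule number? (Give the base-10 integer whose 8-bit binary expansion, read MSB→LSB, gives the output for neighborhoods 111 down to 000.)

184

  ### -> #   bit 7 = 1  t=0,i=19
  ##. -> .   bit 6 = 0  t=0,i=0
  #.# -> #   bit 5 = 1  t=0,i=1
  #.. -> #   bit 4 = 1  t=0,i=7
  .## -> #   bit 3 = 1  t=0,i=2
  .#. -> .   bit 2 = 0  t=1,i=7
  ..# -> .   bit 1 = 0  t=0,i=17
  ... -> .   bit 0 = 0  t=0,i=8
  bits 10111000 = 184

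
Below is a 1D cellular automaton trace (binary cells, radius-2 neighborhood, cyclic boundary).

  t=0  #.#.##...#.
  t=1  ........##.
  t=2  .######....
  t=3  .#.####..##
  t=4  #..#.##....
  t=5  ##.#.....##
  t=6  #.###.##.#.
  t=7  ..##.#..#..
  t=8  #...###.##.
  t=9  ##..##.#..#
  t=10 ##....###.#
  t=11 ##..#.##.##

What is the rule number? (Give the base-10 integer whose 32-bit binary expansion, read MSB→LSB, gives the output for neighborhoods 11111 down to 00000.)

  [31] ##### => #  t=2,i=3
  [30] ####. => #  t=2,i=5
  [29] ###.# => .  t=5,i=1
  [28] ###.. => #  t=2,i=6
  [27] ##.## => #  t=6,i=5
  [26] ##.#. => #  t=3,i=0
  [25] ##..# => .  t=3,i=7
  [24] ##... => .  t=0,i=6
  [23] #.### => #  t=3,i=3
  [22] #.##. => .  t=0,i=4
  [21] #.#.# => .  t=0,i=0
  [20] #.#.. => #  t=5,i=3
  [19] #..## => .  t=3,i=8
  [18] #..#. => .  t=4,i=2
  [17] #...# => .  t=0,i=7
  [16] #.... => .  t=1,i=0
  [15] .#### => .  t=2,i=2
  [14] .###. => #  t=6,i=3
  [13] .##.# => .  t=3,i=10
  [12] .##.. => .  t=0,i=5
  [11] .#.## => .  t=0,i=3
  [10] .#.#. => .  t=0,i=1
  [9] .#..# => #  t=4,i=1
  [8] .#... => #  t=5,i=4
  [7] ..### => #  t=2,i=1
  [6] ..##. => .  t=1,i=8
  [5] ..#.# => #  t=0,i=9
  [4] ..#.. => #  t=4,i=0
  [3] ...## => .  t=1,i=7
  [2] ...#. => #  t=0,i=8
  [1] ....# => #  t=1,i=6
  [0] ..... => #  t=1,i=1
  bits 11011100100100000100001110110111 = 3700442039

3700442039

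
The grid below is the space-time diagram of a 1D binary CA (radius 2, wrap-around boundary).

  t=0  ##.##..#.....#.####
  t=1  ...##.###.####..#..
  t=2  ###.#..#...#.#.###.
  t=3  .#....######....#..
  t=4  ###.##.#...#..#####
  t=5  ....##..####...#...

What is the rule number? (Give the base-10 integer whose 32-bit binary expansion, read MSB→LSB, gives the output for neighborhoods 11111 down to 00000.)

273084735

  nb #####: next=.  (t=0,i=17, bit31=0)
  nb ####.: next=.  (t=0,i=0, bit30=0)
  nb ###.#: next=.  (t=0,i=1, bit29=0)
  nb ###..: next=#  (t=1,i=13, bit28=1)
  nb ##.##: next=.  (t=0,i=2, bit27=0)
  nb ##.#.: next=.  (t=2,i=3, bit26=0)
  nb ##..#: next=.  (t=0,i=5, bit25=0)
  nb ##...: next=.  (t=3,i=12, bit24=0)
  nb #.###: next=.  (t=0,i=15, bit23=0)
  nb #.##.: next=#  (t=0,i=3, bit22=1)
  nb #.#.#: next=.  (t=2,i=13, bit21=0)
  nb #.#..: next=.  (t=2,i=4, bit20=0)
  nb #..##: next=.  (t=4,i=13, bit19=0)
  nb #..#.: next=#  (t=0,i=6, bit18=1)
  nb #...#: next=#  (t=2,i=9, bit17=1)
  nb #....: next=.  (t=0,i=9, bit16=0)
  nb .####: next=#  (t=0,i=16, bit15=1)
  nb .###.: next=#  (t=1,i=7, bit14=1)
  nb .##.#: next=#  (t=1,i=4, bit13=1)
  nb .##..: next=#  (t=0,i=4, bit12=1)
  nb .#.##: next=.  (t=0,i=14, bit11=0)
  nb .#.#.: next=.  (t=2,i=12, bit10=0)
  nb .#..#: next=.  (t=2,i=5, bit9=0)
  nb .#...: next=#  (t=0,i=8, bit8=1)
  nb ..###: next=.  (t=3,i=6, bit7=0)
  nb ..##.: next=.  (t=1,i=3, bit6=0)
  nb ..#.#: next=#  (t=0,i=13, bit5=1)
  nb ..#..: next=#  (t=0,i=7, bit4=1)
  nb ...##: next=#  (t=1,i=2, bit3=1)
  nb ...#.: next=#  (t=0,i=12, bit2=1)
  nb ....#: next=#  (t=0,i=11, bit1=1)
  nb .....: next=#  (t=0,i=10, bit0=1)
  bits 00010000010001101111000100111111 = 273084735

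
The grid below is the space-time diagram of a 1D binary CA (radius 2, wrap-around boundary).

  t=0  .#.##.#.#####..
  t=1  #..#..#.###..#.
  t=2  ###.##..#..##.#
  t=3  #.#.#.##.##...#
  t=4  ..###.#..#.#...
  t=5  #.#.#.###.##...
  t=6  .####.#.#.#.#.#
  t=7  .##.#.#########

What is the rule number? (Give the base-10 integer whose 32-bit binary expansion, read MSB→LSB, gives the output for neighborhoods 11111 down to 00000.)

  #####|#  b31=1 t=0,i=10
  ####.|.  b30=0 t=0,i=11
  ###.#|#  b29=1 t=2,i=2
  ###..|.  b28=0 t=0,i=12
  ##.##|.  b27=0 t=2,i=3
  ##.#.|.  b26=0 t=0,i=5
  ##..#|#  b25=1 t=1,i=11
  ##...|#  b24=1 t=0,i=13
  #.###|#  b23=1 t=0,i=8
  #.##.|#  b22=1 t=0,i=3
  #.#.#|#  b21=1 t=0,i=6
  #.#..|#  b20=1 t=1,i=0
  #..##|#  b19=1 t=2,i=10
  #..#.|#  b18=1 t=1,i=2
  #...#|.  b17=0 t=0,i=14
  #....|.  b16=0 t=4,i=13
  .####|#  b15=1 t=0,i=9
  .###.|.  b14=0 t=1,i=9
  .##.#|.  b13=0 t=0,i=4
  .##..|.  b12=0 t=2,i=5
  .#.##|.  b11=0 t=0,i=2
  .#.#.|#  b10=1 t=1,i=14
  .#..#|#  b9=1 t=1,i=1
  .#...|.  b8=0 t=4,i=12
  ..###|#  b7=1 t=4,i=2
  ..##.|.  b6=0 t=2,i=11
  ..#.#|.  b5=0 t=0,i=1
  ..#..|.  b4=0 t=1,i=3
  ...##|.  b3=0 t=3,i=13
  ...#.|#  b2=1 t=0,i=0
  ....#|#  b1=1 t=4,i=0
  .....|.  b0=0 t=4,i=14
  bits 10100011111111001000011010000110 = 2751235718

2751235718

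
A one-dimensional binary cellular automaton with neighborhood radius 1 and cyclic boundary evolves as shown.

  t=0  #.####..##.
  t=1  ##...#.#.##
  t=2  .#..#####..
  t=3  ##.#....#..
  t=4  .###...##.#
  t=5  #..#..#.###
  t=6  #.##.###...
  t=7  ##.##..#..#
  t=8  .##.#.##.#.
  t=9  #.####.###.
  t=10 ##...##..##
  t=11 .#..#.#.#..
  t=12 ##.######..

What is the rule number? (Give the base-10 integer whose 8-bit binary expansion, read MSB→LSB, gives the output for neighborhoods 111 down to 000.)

102

  nb ###: next=.  (t=0,i=3, bit7=0)
  nb ##.: next=#  (t=0,i=5, bit6=1)
  nb #.#: next=#  (t=0,i=1, bit5=1)
  nb #..: next=.  (t=0,i=6, bit4=0)
  nb .##: next=.  (t=0,i=2, bit3=0)
  nb .#.: next=#  (t=0,i=0, bit2=1)
  nb ..#: next=#  (t=0,i=7, bit1=1)
  nb ...: next=.  (t=1,i=3, bit0=0)
  bits 01100110 = 102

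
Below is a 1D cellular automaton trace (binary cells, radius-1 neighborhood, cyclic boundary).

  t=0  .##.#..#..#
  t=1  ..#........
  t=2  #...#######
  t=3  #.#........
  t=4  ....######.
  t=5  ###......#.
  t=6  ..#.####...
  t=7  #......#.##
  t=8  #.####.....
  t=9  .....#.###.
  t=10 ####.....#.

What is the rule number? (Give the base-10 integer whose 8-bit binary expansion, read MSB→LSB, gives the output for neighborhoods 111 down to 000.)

  ### -> .   bit 7 = 0  t=2,i=5
  ##. -> #   bit 6 = 1  t=0,i=2
  #.# -> .   bit 5 = 0  t=0,i=0
  #.. -> .   bit 4 = 0  t=0,i=5
  .## -> .   bit 3 = 0  t=0,i=1
  .#. -> .   bit 2 = 0  t=0,i=4
  ..# -> .   bit 1 = 0  t=0,i=6
  ... -> #   bit 0 = 1  t=1,i=0
  bits 01000001 = 65

65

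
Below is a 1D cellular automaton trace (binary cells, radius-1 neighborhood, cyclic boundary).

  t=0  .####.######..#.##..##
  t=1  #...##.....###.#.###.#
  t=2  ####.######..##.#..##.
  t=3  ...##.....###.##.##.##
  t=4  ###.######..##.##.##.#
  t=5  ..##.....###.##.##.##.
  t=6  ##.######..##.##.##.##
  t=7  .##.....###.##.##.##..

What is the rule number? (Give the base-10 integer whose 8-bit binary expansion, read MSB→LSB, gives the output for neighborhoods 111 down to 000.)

115

  [7] ### => .  t=0,i=2
  [6] ##. => #  t=0,i=4
  [5] #.# => #  t=0,i=0
  [4] #.. => #  t=0,i=12
  [3] .## => .  t=0,i=1
  [2] .#. => .  t=0,i=14
  [1] ..# => #  t=0,i=13
  [0] ... => #  t=1,i=2
  bits 01110011 = 115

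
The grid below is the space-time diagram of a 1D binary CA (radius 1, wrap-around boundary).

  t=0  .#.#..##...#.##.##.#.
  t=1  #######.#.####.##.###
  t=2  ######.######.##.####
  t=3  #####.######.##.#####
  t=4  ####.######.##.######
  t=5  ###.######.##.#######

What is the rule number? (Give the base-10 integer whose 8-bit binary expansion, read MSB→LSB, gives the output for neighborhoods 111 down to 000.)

  ### -> #   bit 7 = 1  t=1,i=0
  ##. -> .   bit 6 = 0  t=0,i=7
  #.# -> #   bit 5 = 1  t=0,i=2
  #.. -> #   bit 4 = 1  t=0,i=4
  .## -> #   bit 3 = 1  t=0,i=6
  .#. -> #   bit 2 = 1  t=0,i=1
  ..# -> #   bit 1 = 1  t=0,i=0
  ... -> .   bit 0 = 0  t=0,i=9
  bits 10111110 = 190

190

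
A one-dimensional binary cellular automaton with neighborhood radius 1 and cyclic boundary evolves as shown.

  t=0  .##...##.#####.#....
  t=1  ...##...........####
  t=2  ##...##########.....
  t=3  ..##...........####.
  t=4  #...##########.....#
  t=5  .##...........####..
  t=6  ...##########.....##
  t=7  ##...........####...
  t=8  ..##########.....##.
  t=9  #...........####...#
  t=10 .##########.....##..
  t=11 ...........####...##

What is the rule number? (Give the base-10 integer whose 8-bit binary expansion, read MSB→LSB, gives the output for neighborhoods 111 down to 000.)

17

  ###|.  b7=0 t=0,i=10
  ##.|.  b6=0 t=0,i=2
  #.#|.  b5=0 t=0,i=8
  #..|#  b4=1 t=0,i=3
  .##|.  b3=0 t=0,i=1
  .#.|.  b2=0 t=0,i=15
  ..#|.  b1=0 t=0,i=0
  ...|#  b0=1 t=0,i=4
  bits 00010001 = 17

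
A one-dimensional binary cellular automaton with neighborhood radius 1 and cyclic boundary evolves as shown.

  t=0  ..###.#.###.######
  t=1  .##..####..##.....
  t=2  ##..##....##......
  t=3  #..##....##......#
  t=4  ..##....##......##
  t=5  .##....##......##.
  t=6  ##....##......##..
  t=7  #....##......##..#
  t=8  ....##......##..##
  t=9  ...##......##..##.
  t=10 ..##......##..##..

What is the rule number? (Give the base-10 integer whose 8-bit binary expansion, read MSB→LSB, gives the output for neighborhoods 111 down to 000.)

46

  [7] ### => .  t=0,i=3
  [6] ##. => .  t=0,i=4
  [5] #.# => #  t=0,i=5
  [4] #.. => .  t=0,i=0
  [3] .## => #  t=0,i=2
  [2] .#. => #  t=0,i=6
  [1] ..# => #  t=0,i=1
  [0] ... => .  t=1,i=14
  bits 00101110 = 46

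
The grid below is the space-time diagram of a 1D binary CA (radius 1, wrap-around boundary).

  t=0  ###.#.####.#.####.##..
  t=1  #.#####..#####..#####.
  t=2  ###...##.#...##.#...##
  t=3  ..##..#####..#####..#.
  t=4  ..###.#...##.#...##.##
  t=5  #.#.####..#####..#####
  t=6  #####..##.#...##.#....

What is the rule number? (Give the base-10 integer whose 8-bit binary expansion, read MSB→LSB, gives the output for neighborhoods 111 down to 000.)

124

  ###|.  b7=0 t=0,i=1
  ##.|#  b6=1 t=0,i=2
  #.#|#  b5=1 t=0,i=3
  #..|#  b4=1 t=0,i=20
  .##|#  b3=1 t=0,i=0
  .#.|#  b2=1 t=0,i=4
  ..#|.  b1=0 t=0,i=21
  ...|.  b0=0 t=2,i=4
  bits 01111100 = 124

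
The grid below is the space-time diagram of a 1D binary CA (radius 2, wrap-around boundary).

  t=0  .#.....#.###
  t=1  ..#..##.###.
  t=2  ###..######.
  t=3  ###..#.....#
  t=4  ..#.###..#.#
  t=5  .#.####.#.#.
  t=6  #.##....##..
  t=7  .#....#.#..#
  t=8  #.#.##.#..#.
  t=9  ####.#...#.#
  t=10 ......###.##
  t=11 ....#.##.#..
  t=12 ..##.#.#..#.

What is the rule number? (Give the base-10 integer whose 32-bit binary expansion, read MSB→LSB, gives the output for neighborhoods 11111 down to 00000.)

  [31] ##### => .  t=2,i=7
  [30] ####. => .  t=2,i=9
  [29] ###.# => .  t=0,i=11
  [28] ###.. => #  t=1,i=10
  [27] ##.## => #  t=1,i=7
  [26] ##.#. => .  t=0,i=0
  [25] ##..# => .  t=2,i=3
  [24] ##... => .  t=1,i=11
  [23] #.### => #  t=0,i=9
  [22] #.##. => .  t=6,i=2
  [21] #.#.# => #  t=5,i=8
  [20] #.#.. => .  t=0,i=1
  [19] #..## => .  t=1,i=4
  [18] #..#. => #  t=3,i=4
  [17] #...# => #  t=1,i=0
  [16] #.... => .  t=0,i=3
  [15] .#### => .  t=2,i=6
  [14] .###. => #  t=0,i=10
  [13] .##.# => #  t=1,i=6
  [12] .##.. => .  t=6,i=3
  [11] .#.## => #  t=0,i=8
  [10] .#.#. => #  t=4,i=10
  [9] .#..# => .  t=1,i=3
  [8] .#... => #  t=0,i=2
  [7] ..### => #  t=2,i=5
  [6] ..##. => #  t=1,i=5
  [5] ..#.# => .  t=0,i=7
  [4] ..#.. => #  t=1,i=2
  [3] ...## => .  t=3,i=10
  [2] ...#. => #  t=0,i=6
  [1] ....# => #  t=0,i=5
  [0] ..... => .  t=0,i=4
  bits 00011000101001100110110111010110 = 413560278

413560278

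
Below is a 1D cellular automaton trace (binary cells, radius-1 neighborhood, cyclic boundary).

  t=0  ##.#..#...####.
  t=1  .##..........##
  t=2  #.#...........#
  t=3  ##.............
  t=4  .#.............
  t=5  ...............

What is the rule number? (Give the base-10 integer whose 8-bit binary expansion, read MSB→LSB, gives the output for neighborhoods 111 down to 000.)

96

  ###|.  b7=0 t=0,i=11
  ##.|#  b6=1 t=0,i=1
  #.#|#  b5=1 t=0,i=2
  #..|.  b4=0 t=0,i=4
  .##|.  b3=0 t=0,i=0
  .#.|.  b2=0 t=0,i=3
  ..#|.  b1=0 t=0,i=5
  ...|.  b0=0 t=0,i=8
  bits 01100000 = 96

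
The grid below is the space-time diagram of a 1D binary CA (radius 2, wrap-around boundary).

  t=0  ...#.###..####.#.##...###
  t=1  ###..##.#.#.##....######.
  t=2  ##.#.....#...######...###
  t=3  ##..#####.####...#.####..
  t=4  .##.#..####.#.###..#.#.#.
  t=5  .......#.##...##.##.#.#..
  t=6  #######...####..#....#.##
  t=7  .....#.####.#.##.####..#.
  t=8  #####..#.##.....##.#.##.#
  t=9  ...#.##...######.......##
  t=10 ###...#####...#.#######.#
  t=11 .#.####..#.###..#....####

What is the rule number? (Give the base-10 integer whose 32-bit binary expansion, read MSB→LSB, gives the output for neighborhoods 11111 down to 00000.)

  [31] ##### => .  t=1,i=20
  [30] ####. => #  t=0,i=12
  [29] ###.# => #  t=0,i=13
  [28] ###.. => .  t=0,i=7
  [27] ##.## => #  t=1,i=24
  [26] ##.#. => .  t=0,i=14
  [25] ##..# => #  t=0,i=8
  [24] ##... => #  t=0,i=0
  [23] #.### => #  t=0,i=5
  [22] #.##. => .  t=0,i=17
  [21] #.#.# => .  t=0,i=15
  [20] #.#.. => .  t=2,i=3
  [19] #..## => .  t=0,i=9
  [18] #..#. => #  t=4,i=18
  [17] #...# => #  t=0,i=1
  [16] #.... => #  t=1,i=15
  [15] .#### => .  t=0,i=11
  [14] .###. => #  t=0,i=6
  [13] .##.# => .  t=1,i=6
  [12] .##.. => #  t=0,i=18
  [11] .#.## => .  t=0,i=4
  [10] .#.#. => #  t=1,i=9
  [9] .#..# => .  t=4,i=5
  [8] .#... => #  t=2,i=4
  [7] ..### => #  t=0,i=10
  [6] ..##. => .  t=1,i=5
  [5] ..#.# => .  t=0,i=3
  [4] ..#.. => .  t=2,i=9
  [3] ...## => #  t=0,i=21
  [2] ...#. => #  t=0,i=2
  [1] ....# => #  t=1,i=16
  [0] ..... => #  t=2,i=6
  bits 01101011100001110101010110001111 = 1804031375

1804031375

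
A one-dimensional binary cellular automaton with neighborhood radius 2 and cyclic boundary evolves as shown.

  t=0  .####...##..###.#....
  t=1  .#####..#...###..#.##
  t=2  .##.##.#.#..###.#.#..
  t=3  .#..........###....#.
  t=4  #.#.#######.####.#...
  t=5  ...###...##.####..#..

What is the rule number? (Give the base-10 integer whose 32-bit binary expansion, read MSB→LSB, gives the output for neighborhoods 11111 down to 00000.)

1904527811

  nb #####: next=.  (t=1,i=3, bit31=0)
  nb ####.: next=#  (t=0,i=3, bit30=1)
  nb ###.#: next=#  (t=0,i=14, bit29=1)
  nb ###..: next=#  (t=0,i=4, bit28=1)
  nb ##.##: next=.  (t=1,i=0, bit27=0)
  nb ##.#.: next=.  (t=0,i=15, bit26=0)
  nb ##..#: next=.  (t=0,i=10, bit25=0)
  nb ##...: next=#  (t=0,i=5, bit24=1)
  nb #.###: next=#  (t=1,i=1, bit23=1)
  nb #.##.: next=.  (t=1,i=19, bit22=0)
  nb #.#.#: next=.  (t=2,i=7, bit21=0)
  nb #.#..: next=.  (t=0,i=16, bit20=0)
  nb #..##: next=.  (t=0,i=11, bit19=0)
  nb #..#.: next=#  (t=1,i=7, bit18=1)
  nb #...#: next=.  (t=0,i=6, bit17=0)
  nb #....: next=.  (t=0,i=18, bit16=0)
  nb .####: next=#  (t=0,i=2, bit15=1)
  nb .###.: next=#  (t=0,i=13, bit14=1)
  nb .##.#: next=.  (t=1,i=20, bit13=0)
  nb .##..: next=.  (t=0,i=9, bit12=0)
  nb .#.##: next=#  (t=1,i=18, bit11=1)
  nb .#.#.: next=.  (t=2,i=8, bit10=0)
  nb .#..#: next=.  (t=2,i=10, bit9=0)
  nb .#...: next=#  (t=0,i=17, bit8=1)
  nb ..###: next=#  (t=0,i=1, bit7=1)
  nb ..##.: next=#  (t=0,i=8, bit6=1)
  nb ..#.#: next=.  (t=1,i=17, bit5=0)
  nb ..#..: next=.  (t=1,i=8, bit4=0)
  nb ...##: next=.  (t=0,i=0, bit3=0)
  nb ...#.: next=.  (t=3,i=18, bit2=0)
  nb ....#: next=#  (t=0,i=20, bit1=1)
  nb .....: next=#  (t=0,i=19, bit0=1)
  bits 01110001100001001100100111000011 = 1904527811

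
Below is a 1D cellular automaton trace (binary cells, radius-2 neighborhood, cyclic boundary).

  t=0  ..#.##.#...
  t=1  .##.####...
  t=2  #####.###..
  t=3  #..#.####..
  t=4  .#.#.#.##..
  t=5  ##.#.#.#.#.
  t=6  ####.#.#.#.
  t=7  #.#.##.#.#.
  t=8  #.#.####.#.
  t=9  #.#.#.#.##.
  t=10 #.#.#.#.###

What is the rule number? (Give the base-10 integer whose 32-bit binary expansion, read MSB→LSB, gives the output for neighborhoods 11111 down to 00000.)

1576035052

  nb #####: next=.  (t=2,i=2, bit31=0)
  nb ####.: next=#  (t=1,i=6, bit30=1)
  nb ###.#: next=.  (t=2,i=4, bit29=0)
  nb ###..: next=#  (t=1,i=7, bit28=1)
  nb ##.##: next=#  (t=1,i=3, bit27=1)
  nb ##.#.: next=#  (t=0,i=6, bit26=1)
  nb ##..#: next=.  (t=2,i=9, bit25=0)
  nb ##...: next=#  (t=1,i=8, bit24=1)
  nb #.###: next=#  (t=1,i=4, bit23=1)
  nb #.##.: next=#  (t=0,i=4, bit22=1)
  nb #.#.#: next=#  (t=4,i=3, bit21=1)
  nb #.#..: next=#  (t=0,i=7, bit20=1)
  nb #..##: next=.  (t=2,i=10, bit19=0)
  nb #..#.: next=.  (t=3,i=2, bit18=0)
  nb #...#: next=.  (t=4,i=10, bit17=0)
  nb #....: next=.  (t=0,i=9, bit16=0)
  nb .####: next=.  (t=1,i=5, bit15=0)
  nb .###.: next=#  (t=2,i=7, bit14=1)
  nb .##.#: next=#  (t=0,i=5, bit13=1)
  nb .##..: next=.  (t=4,i=8, bit12=0)
  nb .#.##: next=.  (t=0,i=3, bit11=0)
  nb .#.#.: next=.  (t=4,i=2, bit10=0)
  nb .#..#: next=#  (t=3,i=1, bit9=1)
  nb .#...: next=.  (t=0,i=8, bit8=0)
  nb ..###: next=#  (t=2,i=0, bit7=1)
  nb ..##.: next=#  (t=1,i=1, bit6=1)
  nb ..#.#: next=#  (t=0,i=2, bit5=1)
  nb ..#..: next=.  (t=3,i=0, bit4=0)
  nb ...##: next=#  (t=1,i=0, bit3=1)
  nb ...#.: next=#  (t=0,i=1, bit2=1)
  nb ....#: next=.  (t=0,i=0, bit1=0)
  nb .....: next=.  (t=0,i=10, bit0=0)
  bits 01011101111100000110001011101100 = 1576035052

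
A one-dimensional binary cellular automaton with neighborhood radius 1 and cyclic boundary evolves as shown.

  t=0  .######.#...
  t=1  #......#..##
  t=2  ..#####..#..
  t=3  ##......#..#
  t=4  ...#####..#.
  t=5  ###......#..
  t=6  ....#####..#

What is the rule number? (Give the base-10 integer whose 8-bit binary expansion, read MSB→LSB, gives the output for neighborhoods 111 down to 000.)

35

  ###|.  b7=0 t=0,i=2
  ##.|.  b6=0 t=0,i=6
  #.#|#  b5=1 t=0,i=7
  #..|.  b4=0 t=0,i=9
  .##|.  b3=0 t=0,i=1
  .#.|.  b2=0 t=0,i=8
  ..#|#  b1=1 t=0,i=0
  ...|#  b0=1 t=0,i=10
  bits 00100011 = 35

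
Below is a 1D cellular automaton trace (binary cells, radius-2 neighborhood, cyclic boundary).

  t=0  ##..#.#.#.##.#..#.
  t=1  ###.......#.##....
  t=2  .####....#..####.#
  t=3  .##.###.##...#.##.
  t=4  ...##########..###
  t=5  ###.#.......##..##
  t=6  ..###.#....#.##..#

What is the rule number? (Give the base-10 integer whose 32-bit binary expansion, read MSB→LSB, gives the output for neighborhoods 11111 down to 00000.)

1070845980

  nb #####: next=.  (t=4,i=5, bit31=0)
  nb ####.: next=.  (t=2,i=3, bit30=0)
  nb ###.#: next=#  (t=2,i=15, bit29=1)
  nb ###..: next=#  (t=1,i=2, bit28=1)
  nb ##.##: next=#  (t=3,i=3, bit27=1)
  nb ##.#.: next=#  (t=0,i=12, bit26=1)
  nb ##..#: next=#  (t=0,i=2, bit25=1)
  nb ##...: next=#  (t=1,i=3, bit24=1)
  nb #.###: next=#  (t=2,i=1, bit23=1)
  nb #.##.: next=#  (t=0,i=0, bit22=1)
  nb #.#.#: next=.  (t=0,i=6, bit21=0)
  nb #.#..: next=#  (t=0,i=13, bit20=1)
  nb #..##: next=.  (t=2,i=11, bit19=0)
  nb #..#.: next=.  (t=0,i=3, bit18=0)
  nb #...#: next=#  (t=3,i=11, bit17=1)
  nb #....: next=#  (t=1,i=4, bit16=1)
  nb .####: next=#  (t=2,i=2, bit15=1)
  nb .###.: next=#  (t=1,i=1, bit14=1)
  nb .##.#: next=.  (t=0,i=11, bit13=0)
  nb .##..: next=#  (t=0,i=1, bit12=1)
  nb .#.##: next=.  (t=0,i=9, bit11=0)
  nb .#.#.: next=.  (t=0,i=5, bit10=0)
  nb .#..#: next=.  (t=0,i=14, bit9=0)
  nb .#...: next=.  (t=5,i=5, bit8=0)
  nb ..###: next=.  (t=1,i=0, bit7=0)
  nb ..##.: next=.  (t=3,i=1, bit6=0)
  nb ..#.#: next=.  (t=0,i=4, bit5=0)
  nb ..#..: next=#  (t=2,i=9, bit4=1)
  nb ...##: next=#  (t=1,i=17, bit3=1)
  nb ...#.: next=#  (t=1,i=9, bit2=1)
  nb ....#: next=.  (t=1,i=8, bit1=0)
  nb .....: next=.  (t=1,i=5, bit0=0)
  bits 00111111110100111101000000011100 = 1070845980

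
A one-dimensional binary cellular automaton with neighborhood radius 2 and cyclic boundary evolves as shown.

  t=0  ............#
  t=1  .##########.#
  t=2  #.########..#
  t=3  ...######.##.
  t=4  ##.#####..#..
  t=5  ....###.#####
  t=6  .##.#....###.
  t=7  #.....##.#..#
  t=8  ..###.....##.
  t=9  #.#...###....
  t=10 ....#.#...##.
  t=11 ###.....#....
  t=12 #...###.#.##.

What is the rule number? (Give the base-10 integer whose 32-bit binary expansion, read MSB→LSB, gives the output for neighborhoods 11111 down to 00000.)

  ##### -> #   bit 31 = 1  t=1,i=3
  ####. -> #   bit 30 = 1  t=1,i=9
  ###.# -> .   bit 29 = 0  t=1,i=10
  ###.. -> .   bit 28 = 0  t=2,i=9
  ##.## -> .   bit 27 = 0  t=2,i=1
  ##.#. -> .   bit 26 = 0  t=1,i=11
  ##..# -> #   bit 25 = 1  t=2,i=10
  ##... -> .   bit 24 = 0  t=3,i=12
  #.### -> .   bit 23 = 0  t=1,i=1
  #.##. -> #   bit 22 = 1  t=3,i=10
  #.#.# -> #   bit 21 = 1  t=1,i=12
  #.#.. -> .   bit 20 = 0  t=6,i=4
  #..## -> #   bit 19 = 1  t=2,i=11
  #..#. -> #   bit 18 = 1  t=4,i=9
  #...# -> #   bit 17 = 1  t=8,i=0
  #.... -> #   bit 16 = 1  t=0,i=1
  .#### -> #   bit 15 = 1  t=1,i=2
  .###. -> .   bit 14 = 0  t=5,i=5
  .##.# -> .   bit 13 = 0  t=2,i=0
  .##.. -> .   bit 12 = 0  t=3,i=11
  .#.## -> #   bit 11 = 1  t=1,i=0
  .#.#. -> .   bit 10 = 0  t=9,i=1
  .#..# -> #   bit 9 = 1  t=4,i=11
  .#... -> .   bit 8 = 0  t=0,i=0
  ..### -> #   bit 7 = 1  t=3,i=3
  ..##. -> .   bit 6 = 0  t=2,i=12
  ..#.# -> .   bit 5 = 0  t=9,i=0
  ..#.. -> #   bit 4 = 1  t=0,i=12
  ...## -> .   bit 3 = 0  t=3,i=2
  ...#. -> .   bit 2 = 0  t=0,i=11
  ....# -> #   bit 1 = 1  t=0,i=10
  ..... -> #   bit 0 = 1  t=0,i=2
  bits 11000010011011111000101010010011 = 3262089875

3262089875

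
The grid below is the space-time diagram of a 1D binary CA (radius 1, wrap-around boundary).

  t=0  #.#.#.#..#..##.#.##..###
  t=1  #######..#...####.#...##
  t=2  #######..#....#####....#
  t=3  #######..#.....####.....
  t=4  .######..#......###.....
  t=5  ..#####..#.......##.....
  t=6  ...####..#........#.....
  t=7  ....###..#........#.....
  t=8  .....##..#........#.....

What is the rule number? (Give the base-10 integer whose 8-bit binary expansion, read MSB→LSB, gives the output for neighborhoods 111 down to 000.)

228

  [7] ### => #  t=0,i=22
  [6] ##. => #  t=0,i=0
  [5] #.# => #  t=0,i=1
  [4] #.. => .  t=0,i=7
  [3] .## => .  t=0,i=12
  [2] .#. => #  t=0,i=2
  [1] ..# => .  t=0,i=8
  [0] ... => .  t=1,i=11
  bits 11100100 = 228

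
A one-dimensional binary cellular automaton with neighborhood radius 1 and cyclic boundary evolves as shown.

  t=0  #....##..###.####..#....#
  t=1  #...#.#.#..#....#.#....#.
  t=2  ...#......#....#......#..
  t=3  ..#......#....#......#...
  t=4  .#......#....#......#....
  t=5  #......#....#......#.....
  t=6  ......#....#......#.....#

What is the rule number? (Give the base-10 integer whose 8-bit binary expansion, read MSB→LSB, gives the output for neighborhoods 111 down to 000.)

66

  ###|.  b7=0 t=0,i=10
  ##.|#  b6=1 t=0,i=0
  #.#|.  b5=0 t=0,i=12
  #..|.  b4=0 t=0,i=1
  .##|.  b3=0 t=0,i=5
  .#.|.  b2=0 t=0,i=19
  ..#|#  b1=1 t=0,i=4
  ...|.  b0=0 t=0,i=2
  bits 01000010 = 66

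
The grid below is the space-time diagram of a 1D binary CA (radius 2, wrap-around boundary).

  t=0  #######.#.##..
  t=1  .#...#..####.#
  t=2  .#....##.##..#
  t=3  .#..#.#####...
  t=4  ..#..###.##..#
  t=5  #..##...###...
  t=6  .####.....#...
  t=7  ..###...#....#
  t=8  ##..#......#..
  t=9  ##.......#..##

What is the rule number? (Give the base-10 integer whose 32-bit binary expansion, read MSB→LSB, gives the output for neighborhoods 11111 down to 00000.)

  nb #####: next=.  (t=0,i=2, bit31=0)
  nb ####.: next=#  (t=0,i=5, bit30=1)
  nb ###.#: next=.  (t=0,i=6, bit29=0)
  nb ###..: next=#  (t=3,i=10, bit28=1)
  nb ##.##: next=#  (t=2,i=8, bit27=1)
  nb ##.#.: next=.  (t=0,i=7, bit26=0)
  nb ##..#: next=.  (t=0,i=12, bit25=0)
  nb ##...: next=.  (t=3,i=11, bit24=0)
  nb #.###: next=#  (t=3,i=6, bit23=1)
  nb #.##.: next=#  (t=0,i=10, bit22=1)
  nb #.#.#: next=#  (t=0,i=8, bit21=1)
  nb #.#..: next=#  (t=1,i=1, bit20=1)
  nb #..##: next=#  (t=0,i=13, bit19=1)
  nb #..#.: next=.  (t=2,i=12, bit18=0)
  nb #...#: next=.  (t=1,i=3, bit17=0)
  nb #....: next=.  (t=2,i=3, bit16=0)
  nb .####: next=#  (t=0,i=1, bit15=1)
  nb .###.: next=.  (t=4,i=6, bit14=0)
  nb .##.#: next=#  (t=2,i=7, bit13=1)
  nb .##..: next=#  (t=0,i=11, bit12=1)
  nb .#.##: next=#  (t=0,i=9, bit11=1)
  nb .#.#.: next=.  (t=1,i=0, bit10=0)
  nb .#..#: next=#  (t=1,i=6, bit9=1)
  nb .#...: next=.  (t=1,i=2, bit8=0)
  nb ..###: next=.  (t=0,i=0, bit7=0)
  nb ..##.: next=#  (t=2,i=6, bit6=1)
  nb ..#.#: next=.  (t=2,i=13, bit5=0)
  nb ..#..: next=.  (t=1,i=5, bit4=0)
  nb ...##: next=.  (t=2,i=5, bit3=0)
  nb ...#.: next=.  (t=1,i=4, bit2=0)
  nb ....#: next=#  (t=2,i=4, bit1=1)
  nb .....: next=.  (t=6,i=7, bit0=0)
  bits 01011000111110001011101001000010 = 1492695618

1492695618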